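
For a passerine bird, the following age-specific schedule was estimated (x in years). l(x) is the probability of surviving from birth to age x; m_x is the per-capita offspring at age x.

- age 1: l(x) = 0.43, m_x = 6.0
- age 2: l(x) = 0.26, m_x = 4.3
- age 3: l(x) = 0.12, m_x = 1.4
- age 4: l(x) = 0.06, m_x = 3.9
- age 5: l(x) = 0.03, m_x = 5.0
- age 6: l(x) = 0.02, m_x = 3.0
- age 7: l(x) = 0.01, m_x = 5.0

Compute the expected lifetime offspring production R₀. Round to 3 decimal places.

4.360

R₀ = Σ l(x) m_x:
  age 1: 0.43 × 6.0 = 2.5800
  age 2: 0.26 × 4.3 = 1.1180
  age 3: 0.12 × 1.4 = 0.1680
  age 4: 0.06 × 3.9 = 0.2340
  age 5: 0.03 × 5.0 = 0.1500
  age 6: 0.02 × 3.0 = 0.0600
  age 7: 0.01 × 5.0 = 0.0500
R₀ = 2.5800 + 1.1180 + 0.1680 + 0.2340 + 0.1500 + 0.0600 + 0.0500 = 4.3600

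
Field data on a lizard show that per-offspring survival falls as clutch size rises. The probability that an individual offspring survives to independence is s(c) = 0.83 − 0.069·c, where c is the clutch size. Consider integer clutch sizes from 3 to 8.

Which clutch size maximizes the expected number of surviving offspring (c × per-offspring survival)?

Expected surviving offspring = c × s(c):
  c=3: 3 × 0.623 = 1.869
  c=4: 4 × 0.554 = 2.216
  c=5: 5 × 0.485 = 2.425
  c=6: 6 × 0.416 = 2.496
  c=7: 7 × 0.347 = 2.429
  c=8: 8 × 0.278 = 2.224
Maximum at c = 6 (2.496 surviving offspring).

6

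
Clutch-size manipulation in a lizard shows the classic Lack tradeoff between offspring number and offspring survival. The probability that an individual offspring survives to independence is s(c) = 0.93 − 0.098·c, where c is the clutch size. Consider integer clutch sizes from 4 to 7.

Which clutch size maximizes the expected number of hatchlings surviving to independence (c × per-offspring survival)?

5

Expected hatchlings surviving to independence = c × s(c):
  c=4: 4 × 0.538 = 2.152
  c=5: 5 × 0.440 = 2.200
  c=6: 6 × 0.342 = 2.052
  c=7: 7 × 0.244 = 1.708
Maximum at c = 5 (2.200 hatchlings surviving to independence).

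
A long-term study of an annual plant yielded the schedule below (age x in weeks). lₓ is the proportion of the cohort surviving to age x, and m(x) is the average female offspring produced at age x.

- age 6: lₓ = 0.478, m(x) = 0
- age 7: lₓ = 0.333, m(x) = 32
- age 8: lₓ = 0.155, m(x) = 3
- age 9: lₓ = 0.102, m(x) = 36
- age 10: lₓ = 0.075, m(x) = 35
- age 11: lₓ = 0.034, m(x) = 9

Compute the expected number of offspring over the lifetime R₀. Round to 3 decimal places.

R₀ = Σ lₓ m(x):
  age 6: 0.478 × 0 = 0.0000
  age 7: 0.333 × 32 = 10.6560
  age 8: 0.155 × 3 = 0.4650
  age 9: 0.102 × 36 = 3.6720
  age 10: 0.075 × 35 = 2.6250
  age 11: 0.034 × 9 = 0.3060
R₀ = 0.0000 + 10.6560 + 0.4650 + 3.6720 + 2.6250 + 0.3060 = 17.7240

17.724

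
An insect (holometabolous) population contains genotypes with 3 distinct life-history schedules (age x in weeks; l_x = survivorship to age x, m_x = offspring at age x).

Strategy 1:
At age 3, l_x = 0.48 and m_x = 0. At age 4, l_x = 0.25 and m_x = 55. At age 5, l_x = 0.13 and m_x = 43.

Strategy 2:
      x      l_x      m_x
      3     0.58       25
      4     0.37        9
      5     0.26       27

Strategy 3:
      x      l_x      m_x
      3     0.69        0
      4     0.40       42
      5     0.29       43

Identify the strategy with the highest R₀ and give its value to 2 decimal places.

Strategy 1: R₀ = 0.48×0 + 0.25×55 + 0.13×43 = 19.3400
Strategy 2: R₀ = 0.58×25 + 0.37×9 + 0.26×27 = 24.8500
Strategy 3: R₀ = 0.69×0 + 0.40×42 + 0.29×43 = 29.2700
Highest R₀: strategy 3 with 29.2700.

29.27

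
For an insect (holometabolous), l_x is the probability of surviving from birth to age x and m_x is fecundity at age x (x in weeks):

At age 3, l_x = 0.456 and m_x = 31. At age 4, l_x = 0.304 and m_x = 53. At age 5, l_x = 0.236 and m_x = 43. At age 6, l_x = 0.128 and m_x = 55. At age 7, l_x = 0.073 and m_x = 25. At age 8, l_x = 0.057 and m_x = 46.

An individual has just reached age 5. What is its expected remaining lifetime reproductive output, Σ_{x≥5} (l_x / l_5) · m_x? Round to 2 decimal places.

91.67

l_5 = 0.236. Conditional survival from age 5 to x is l_x / l_5.
  x=5: (0.236/0.236) × 43 = 43.0000
  x=6: (0.128/0.236) × 55 = 29.8305
  x=7: (0.073/0.236) × 25 = 7.7331
  x=8: (0.057/0.236) × 46 = 11.1102
Sum = 43.0000 + 29.8305 + 7.7331 + 11.1102 = 91.6737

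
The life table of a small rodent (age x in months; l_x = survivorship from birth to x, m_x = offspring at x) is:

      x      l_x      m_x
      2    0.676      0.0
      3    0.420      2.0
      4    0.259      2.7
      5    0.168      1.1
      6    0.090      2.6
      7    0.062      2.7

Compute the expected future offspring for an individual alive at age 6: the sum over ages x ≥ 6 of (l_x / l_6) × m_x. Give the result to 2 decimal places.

4.46

l_6 = 0.090. Conditional survival from age 6 to x is l_x / l_6.
  x=6: (0.090/0.090) × 2.6 = 2.6000
  x=7: (0.062/0.090) × 2.7 = 1.8600
Sum = 2.6000 + 1.8600 = 4.4600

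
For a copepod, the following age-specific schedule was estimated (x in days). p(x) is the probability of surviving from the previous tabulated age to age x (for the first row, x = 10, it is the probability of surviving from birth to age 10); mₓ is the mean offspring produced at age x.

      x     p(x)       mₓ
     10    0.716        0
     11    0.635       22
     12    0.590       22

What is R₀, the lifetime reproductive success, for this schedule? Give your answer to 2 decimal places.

Survivorship from birth: l_x = p_10·p_11·…·p_x.
  l_10 = 0.71600
  l_11 = 0.45466
  l_12 = 0.26825
R₀ = Σ l_x mₓ:
  age 10: 0.71600 × 0 = 0.0000
  age 11: 0.45466 × 22 = 10.0025
  age 12: 0.26825 × 22 = 5.9015
R₀ = 0.0000 + 10.0025 + 5.9015 = 15.9040

15.90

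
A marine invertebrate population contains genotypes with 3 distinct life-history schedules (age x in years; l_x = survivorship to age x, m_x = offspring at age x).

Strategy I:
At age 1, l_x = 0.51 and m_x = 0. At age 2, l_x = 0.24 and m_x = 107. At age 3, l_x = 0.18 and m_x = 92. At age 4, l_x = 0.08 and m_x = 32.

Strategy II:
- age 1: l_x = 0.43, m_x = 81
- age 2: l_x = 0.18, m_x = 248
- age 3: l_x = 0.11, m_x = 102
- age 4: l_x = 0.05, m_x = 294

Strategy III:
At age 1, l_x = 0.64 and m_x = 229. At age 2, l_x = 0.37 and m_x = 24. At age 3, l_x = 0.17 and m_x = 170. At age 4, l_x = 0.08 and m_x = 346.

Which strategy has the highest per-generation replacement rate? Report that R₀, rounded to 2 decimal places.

Strategy I: R₀ = 0.51×0 + 0.24×107 + 0.18×92 + 0.08×32 = 44.8000
Strategy II: R₀ = 0.43×81 + 0.18×248 + 0.11×102 + 0.05×294 = 105.3900
Strategy III: R₀ = 0.64×229 + 0.37×24 + 0.17×170 + 0.08×346 = 212.0200
Highest R₀: strategy III with 212.0200.

212.02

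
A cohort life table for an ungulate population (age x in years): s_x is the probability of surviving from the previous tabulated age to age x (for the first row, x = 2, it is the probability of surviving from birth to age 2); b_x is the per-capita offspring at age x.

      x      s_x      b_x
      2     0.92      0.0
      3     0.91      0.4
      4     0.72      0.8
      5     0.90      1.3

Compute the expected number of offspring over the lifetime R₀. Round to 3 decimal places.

Survivorship from birth: l_x = s_2·s_3·…·s_x.
  l_2 = 0.92000
  l_3 = 0.83720
  l_4 = 0.60278
  l_5 = 0.54251
R₀ = Σ l_x b_x:
  age 2: 0.92000 × 0.0 = 0.0000
  age 3: 0.83720 × 0.4 = 0.3349
  age 4: 0.60278 × 0.8 = 0.4822
  age 5: 0.54251 × 1.3 = 0.7053
R₀ = 0.0000 + 0.3349 + 0.4822 + 0.7053 = 1.5224

1.522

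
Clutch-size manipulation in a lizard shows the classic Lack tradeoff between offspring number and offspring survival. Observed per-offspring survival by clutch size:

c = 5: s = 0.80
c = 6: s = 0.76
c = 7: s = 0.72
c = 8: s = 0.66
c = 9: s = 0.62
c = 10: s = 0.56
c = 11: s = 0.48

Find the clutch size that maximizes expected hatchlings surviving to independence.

10

Expected hatchlings surviving to independence = c × s(c):
  c=5: 5 × 0.80 = 4.000
  c=6: 6 × 0.76 = 4.560
  c=7: 7 × 0.72 = 5.040
  c=8: 8 × 0.66 = 5.280
  c=9: 9 × 0.62 = 5.580
  c=10: 10 × 0.56 = 5.600
  c=11: 11 × 0.48 = 5.280
Maximum at c = 10 (5.600 hatchlings surviving to independence).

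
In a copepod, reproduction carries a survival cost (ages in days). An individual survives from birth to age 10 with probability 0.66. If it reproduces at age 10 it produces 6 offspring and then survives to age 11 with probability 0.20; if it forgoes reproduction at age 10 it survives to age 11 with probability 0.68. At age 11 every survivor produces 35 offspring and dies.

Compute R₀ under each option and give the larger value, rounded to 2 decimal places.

breed at age 10: R₀ = 0.66 × (6 + 0.20 × 35) = 0.66 × 13.0000 = 8.5800
delay to age 11: R₀ = 0.66 × (0.68 × 35) = 0.66 × 23.8000 = 15.7080
Higher: delay to age 11 (15.7080).

15.71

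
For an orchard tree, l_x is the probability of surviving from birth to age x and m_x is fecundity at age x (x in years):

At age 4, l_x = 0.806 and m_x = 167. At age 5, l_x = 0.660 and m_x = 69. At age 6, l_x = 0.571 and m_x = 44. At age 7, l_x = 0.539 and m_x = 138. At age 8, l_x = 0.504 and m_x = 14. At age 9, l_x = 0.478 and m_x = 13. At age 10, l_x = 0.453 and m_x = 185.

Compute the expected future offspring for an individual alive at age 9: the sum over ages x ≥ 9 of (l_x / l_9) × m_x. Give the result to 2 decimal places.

188.32

l_9 = 0.478. Conditional survival from age 9 to x is l_x / l_9.
  x=9: (0.478/0.478) × 13 = 13.0000
  x=10: (0.453/0.478) × 185 = 175.3243
Sum = 13.0000 + 175.3243 = 188.3243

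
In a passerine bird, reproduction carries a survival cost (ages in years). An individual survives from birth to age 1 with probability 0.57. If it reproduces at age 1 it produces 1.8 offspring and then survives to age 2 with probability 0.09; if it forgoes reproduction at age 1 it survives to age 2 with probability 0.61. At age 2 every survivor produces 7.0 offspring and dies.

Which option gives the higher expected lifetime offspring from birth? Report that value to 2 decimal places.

2.43

breed at age 1: R₀ = 0.57 × (1.8 + 0.09 × 7.0) = 0.57 × 2.4300 = 1.3851
delay to age 2: R₀ = 0.57 × (0.61 × 7.0) = 0.57 × 4.2700 = 2.4339
Higher: delay to age 2 (2.4339).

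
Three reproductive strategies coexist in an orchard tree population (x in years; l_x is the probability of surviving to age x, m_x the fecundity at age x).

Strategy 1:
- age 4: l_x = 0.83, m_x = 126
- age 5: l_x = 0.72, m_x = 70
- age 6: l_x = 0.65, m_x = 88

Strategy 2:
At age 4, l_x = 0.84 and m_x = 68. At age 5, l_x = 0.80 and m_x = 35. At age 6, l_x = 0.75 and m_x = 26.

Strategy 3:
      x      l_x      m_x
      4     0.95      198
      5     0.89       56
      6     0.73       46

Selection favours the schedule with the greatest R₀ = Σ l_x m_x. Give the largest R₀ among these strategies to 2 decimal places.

271.52

Strategy 1: R₀ = 0.83×126 + 0.72×70 + 0.65×88 = 212.1800
Strategy 2: R₀ = 0.84×68 + 0.80×35 + 0.75×26 = 104.6200
Strategy 3: R₀ = 0.95×198 + 0.89×56 + 0.73×46 = 271.5200
Highest R₀: strategy 3 with 271.5200.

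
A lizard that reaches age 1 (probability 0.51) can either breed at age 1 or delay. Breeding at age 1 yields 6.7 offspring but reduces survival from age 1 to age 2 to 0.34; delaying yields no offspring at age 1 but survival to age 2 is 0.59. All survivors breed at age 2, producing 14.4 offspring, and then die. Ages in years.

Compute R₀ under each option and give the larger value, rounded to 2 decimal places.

5.91

breed at age 1: R₀ = 0.51 × (6.7 + 0.34 × 14.4) = 0.51 × 11.5960 = 5.9140
delay to age 2: R₀ = 0.51 × (0.59 × 14.4) = 0.51 × 8.4960 = 4.3330
Higher: breed at age 1 (5.9140).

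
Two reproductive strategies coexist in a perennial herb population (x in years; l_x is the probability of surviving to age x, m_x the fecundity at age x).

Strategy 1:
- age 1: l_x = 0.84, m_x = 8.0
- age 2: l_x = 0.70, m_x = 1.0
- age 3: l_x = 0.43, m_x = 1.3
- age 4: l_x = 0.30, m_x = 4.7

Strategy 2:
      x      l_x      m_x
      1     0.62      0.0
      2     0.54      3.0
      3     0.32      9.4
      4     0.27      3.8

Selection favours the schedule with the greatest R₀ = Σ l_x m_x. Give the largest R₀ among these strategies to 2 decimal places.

9.39

Strategy 1: R₀ = 0.84×8.0 + 0.70×1.0 + 0.43×1.3 + 0.30×4.7 = 9.3890
Strategy 2: R₀ = 0.62×0.0 + 0.54×3.0 + 0.32×9.4 + 0.27×3.8 = 5.6540
Highest R₀: strategy 1 with 9.3890.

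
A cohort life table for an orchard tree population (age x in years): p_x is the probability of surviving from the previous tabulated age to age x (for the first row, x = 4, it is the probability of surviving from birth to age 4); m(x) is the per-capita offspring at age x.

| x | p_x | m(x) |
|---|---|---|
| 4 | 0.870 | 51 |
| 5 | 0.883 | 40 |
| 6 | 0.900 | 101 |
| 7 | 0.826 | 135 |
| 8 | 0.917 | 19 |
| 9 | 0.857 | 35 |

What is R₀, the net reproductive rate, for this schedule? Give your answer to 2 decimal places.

247.68

Survivorship from birth: l_x = p_4·p_5·…·p_x.
  l_4 = 0.87000
  l_5 = 0.76821
  l_6 = 0.69139
  l_7 = 0.57109
  l_8 = 0.52369
  l_9 = 0.44880
R₀ = Σ l_x m(x):
  age 4: 0.87000 × 51 = 44.3700
  age 5: 0.76821 × 40 = 30.7284
  age 6: 0.69139 × 101 = 69.8304
  age 7: 0.57109 × 135 = 77.0971
  age 8: 0.52369 × 19 = 9.9501
  age 9: 0.44880 × 35 = 15.7080
R₀ = 44.3700 + 30.7284 + 69.8304 + 77.0971 + 9.9501 + 15.7080 = 247.6840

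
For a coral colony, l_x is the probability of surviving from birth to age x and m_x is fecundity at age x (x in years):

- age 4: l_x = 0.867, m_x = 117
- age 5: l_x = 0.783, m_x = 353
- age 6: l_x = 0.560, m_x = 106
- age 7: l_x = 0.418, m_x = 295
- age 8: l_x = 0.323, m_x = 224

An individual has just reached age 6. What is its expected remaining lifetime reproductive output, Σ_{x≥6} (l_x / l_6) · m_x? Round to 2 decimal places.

l_6 = 0.560. Conditional survival from age 6 to x is l_x / l_6.
  x=6: (0.560/0.560) × 106 = 106.0000
  x=7: (0.418/0.560) × 295 = 220.1964
  x=8: (0.323/0.560) × 224 = 129.2000
Sum = 106.0000 + 220.1964 + 129.2000 = 455.3964

455.40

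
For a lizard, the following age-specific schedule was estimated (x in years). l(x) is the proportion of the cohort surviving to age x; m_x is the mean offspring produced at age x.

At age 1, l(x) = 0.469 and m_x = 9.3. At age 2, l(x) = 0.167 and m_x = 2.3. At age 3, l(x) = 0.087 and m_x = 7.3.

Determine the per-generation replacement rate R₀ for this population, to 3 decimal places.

5.381

R₀ = Σ l(x) m_x:
  age 1: 0.469 × 9.3 = 4.3617
  age 2: 0.167 × 2.3 = 0.3841
  age 3: 0.087 × 7.3 = 0.6351
R₀ = 4.3617 + 0.3841 + 0.6351 = 5.3809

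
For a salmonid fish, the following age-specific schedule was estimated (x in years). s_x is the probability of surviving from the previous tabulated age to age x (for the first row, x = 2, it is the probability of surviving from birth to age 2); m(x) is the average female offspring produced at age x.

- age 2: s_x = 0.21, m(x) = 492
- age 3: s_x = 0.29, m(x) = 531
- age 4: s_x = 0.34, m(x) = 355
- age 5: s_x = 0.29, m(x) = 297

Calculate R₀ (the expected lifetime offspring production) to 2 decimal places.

144.79

Survivorship from birth: l_x = s_2·s_3·…·s_x.
  l_2 = 0.21000
  l_3 = 0.06090
  l_4 = 0.02071
  l_5 = 0.00600
R₀ = Σ l_x m(x):
  age 2: 0.21000 × 492 = 103.3200
  age 3: 0.06090 × 531 = 32.3379
  age 4: 0.02071 × 355 = 7.3520
  age 5: 0.00600 × 297 = 1.7820
R₀ = 103.3200 + 32.3379 + 7.3520 + 1.7820 = 144.7919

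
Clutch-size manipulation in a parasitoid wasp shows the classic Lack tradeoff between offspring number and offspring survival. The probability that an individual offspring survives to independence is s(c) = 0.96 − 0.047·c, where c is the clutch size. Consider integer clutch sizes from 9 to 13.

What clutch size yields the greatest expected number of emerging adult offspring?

Expected emerging adult offspring = c × s(c):
  c=9: 9 × 0.537 = 4.833
  c=10: 10 × 0.490 = 4.900
  c=11: 11 × 0.443 = 4.873
  c=12: 12 × 0.396 = 4.752
  c=13: 13 × 0.349 = 4.537
Maximum at c = 10 (4.900 emerging adult offspring).

10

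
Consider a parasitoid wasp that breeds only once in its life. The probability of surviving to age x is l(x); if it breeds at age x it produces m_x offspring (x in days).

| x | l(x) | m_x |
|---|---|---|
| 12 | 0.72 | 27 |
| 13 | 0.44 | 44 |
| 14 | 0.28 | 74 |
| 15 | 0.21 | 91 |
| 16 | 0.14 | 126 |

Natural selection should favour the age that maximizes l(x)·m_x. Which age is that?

Expected offspring if breeding at age x = l(x) × m_x:
  age 12: 0.72 × 27 = 19.440
  age 13: 0.44 × 44 = 19.360
  age 14: 0.28 × 74 = 20.720
  age 15: 0.21 × 91 = 19.110
  age 16: 0.14 × 126 = 17.640
Maximum at age 14 (20.720).

14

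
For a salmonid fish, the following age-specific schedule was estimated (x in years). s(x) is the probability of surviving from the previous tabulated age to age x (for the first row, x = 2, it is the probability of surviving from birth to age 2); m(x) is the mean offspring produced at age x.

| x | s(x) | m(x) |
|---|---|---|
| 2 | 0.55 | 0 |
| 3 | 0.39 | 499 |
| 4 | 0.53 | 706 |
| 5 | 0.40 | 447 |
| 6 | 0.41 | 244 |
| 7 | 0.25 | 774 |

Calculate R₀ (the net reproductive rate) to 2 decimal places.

Survivorship from birth: l_x = s_2·s_3·…·s_x.
  l_2 = 0.55000
  l_3 = 0.21450
  l_4 = 0.11369
  l_5 = 0.04547
  l_6 = 0.01864
  l_7 = 0.00466
R₀ = Σ l_x m(x):
  age 2: 0.55000 × 0 = 0.0000
  age 3: 0.21450 × 499 = 107.0355
  age 4: 0.11369 × 706 = 80.2651
  age 5: 0.04547 × 447 = 20.3251
  age 6: 0.01864 × 244 = 4.5482
  age 7: 0.00466 × 774 = 3.6068
R₀ = 0.0000 + 107.0355 + 80.2651 + 20.3251 + 4.5482 + 3.6068 = 215.7807

215.78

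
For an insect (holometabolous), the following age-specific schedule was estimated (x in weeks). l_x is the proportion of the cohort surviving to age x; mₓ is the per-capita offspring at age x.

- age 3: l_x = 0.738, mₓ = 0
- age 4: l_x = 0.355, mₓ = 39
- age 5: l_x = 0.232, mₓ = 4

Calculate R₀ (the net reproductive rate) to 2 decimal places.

R₀ = Σ l_x mₓ:
  age 3: 0.738 × 0 = 0.0000
  age 4: 0.355 × 39 = 13.8450
  age 5: 0.232 × 4 = 0.9280
R₀ = 0.0000 + 13.8450 + 0.9280 = 14.7730

14.77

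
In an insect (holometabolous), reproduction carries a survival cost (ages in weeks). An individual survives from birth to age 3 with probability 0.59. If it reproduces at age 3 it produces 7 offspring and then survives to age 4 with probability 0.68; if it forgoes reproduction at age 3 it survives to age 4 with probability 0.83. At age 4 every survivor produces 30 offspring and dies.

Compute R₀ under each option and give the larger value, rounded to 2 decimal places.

breed at age 3: R₀ = 0.59 × (7 + 0.68 × 30) = 0.59 × 27.4000 = 16.1660
delay to age 4: R₀ = 0.59 × (0.83 × 30) = 0.59 × 24.9000 = 14.6910
Higher: breed at age 3 (16.1660).

16.17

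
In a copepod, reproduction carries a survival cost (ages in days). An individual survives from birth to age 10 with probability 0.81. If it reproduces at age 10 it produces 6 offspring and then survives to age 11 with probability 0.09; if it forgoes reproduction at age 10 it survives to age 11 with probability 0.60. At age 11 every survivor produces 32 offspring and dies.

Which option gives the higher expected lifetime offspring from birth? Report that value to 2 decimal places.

15.55

breed at age 10: R₀ = 0.81 × (6 + 0.09 × 32) = 0.81 × 8.8800 = 7.1928
delay to age 11: R₀ = 0.81 × (0.60 × 32) = 0.81 × 19.2000 = 15.5520
Higher: delay to age 11 (15.5520).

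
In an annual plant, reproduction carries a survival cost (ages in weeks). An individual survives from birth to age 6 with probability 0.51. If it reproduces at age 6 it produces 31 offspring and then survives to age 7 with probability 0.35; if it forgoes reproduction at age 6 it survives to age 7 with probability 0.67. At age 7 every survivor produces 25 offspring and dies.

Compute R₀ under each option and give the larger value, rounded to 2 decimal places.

20.27

breed at age 6: R₀ = 0.51 × (31 + 0.35 × 25) = 0.51 × 39.7500 = 20.2725
delay to age 7: R₀ = 0.51 × (0.67 × 25) = 0.51 × 16.7500 = 8.5425
Higher: breed at age 6 (20.2725).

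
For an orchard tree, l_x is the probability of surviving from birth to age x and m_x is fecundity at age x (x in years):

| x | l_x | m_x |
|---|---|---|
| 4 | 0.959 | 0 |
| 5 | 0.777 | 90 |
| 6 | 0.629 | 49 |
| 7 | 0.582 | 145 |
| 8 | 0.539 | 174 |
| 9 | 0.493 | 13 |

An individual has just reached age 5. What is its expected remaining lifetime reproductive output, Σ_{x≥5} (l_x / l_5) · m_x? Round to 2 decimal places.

l_5 = 0.777. Conditional survival from age 5 to x is l_x / l_5.
  x=5: (0.777/0.777) × 90 = 90.0000
  x=6: (0.629/0.777) × 49 = 39.6667
  x=7: (0.582/0.777) × 145 = 108.6100
  x=8: (0.539/0.777) × 174 = 120.7027
  x=9: (0.493/0.777) × 13 = 8.2484
Sum = 90.0000 + 39.6667 + 108.6100 + 120.7027 + 8.2484 = 367.2278

367.23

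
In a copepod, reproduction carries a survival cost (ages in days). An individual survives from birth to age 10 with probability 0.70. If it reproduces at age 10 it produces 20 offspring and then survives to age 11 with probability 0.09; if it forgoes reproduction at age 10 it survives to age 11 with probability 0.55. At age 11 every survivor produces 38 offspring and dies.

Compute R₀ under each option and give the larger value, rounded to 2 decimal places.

16.39

breed at age 10: R₀ = 0.70 × (20 + 0.09 × 38) = 0.70 × 23.4200 = 16.3940
delay to age 11: R₀ = 0.70 × (0.55 × 38) = 0.70 × 20.9000 = 14.6300
Higher: breed at age 10 (16.3940).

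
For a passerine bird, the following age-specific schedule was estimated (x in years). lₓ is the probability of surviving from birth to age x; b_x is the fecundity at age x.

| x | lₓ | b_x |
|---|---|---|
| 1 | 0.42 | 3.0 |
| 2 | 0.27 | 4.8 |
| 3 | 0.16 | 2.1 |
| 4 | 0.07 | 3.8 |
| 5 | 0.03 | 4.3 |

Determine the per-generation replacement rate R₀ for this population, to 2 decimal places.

R₀ = Σ lₓ b_x:
  age 1: 0.42 × 3.0 = 1.2600
  age 2: 0.27 × 4.8 = 1.2960
  age 3: 0.16 × 2.1 = 0.3360
  age 4: 0.07 × 3.8 = 0.2660
  age 5: 0.03 × 4.3 = 0.1290
R₀ = 1.2600 + 1.2960 + 0.3360 + 0.2660 + 0.1290 = 3.2870

3.29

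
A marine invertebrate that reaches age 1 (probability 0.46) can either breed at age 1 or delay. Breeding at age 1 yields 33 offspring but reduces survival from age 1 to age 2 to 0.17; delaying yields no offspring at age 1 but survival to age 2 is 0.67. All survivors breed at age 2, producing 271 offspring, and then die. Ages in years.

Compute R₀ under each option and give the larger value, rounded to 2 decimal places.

83.52

breed at age 1: R₀ = 0.46 × (33 + 0.17 × 271) = 0.46 × 79.0700 = 36.3722
delay to age 2: R₀ = 0.46 × (0.67 × 271) = 0.46 × 181.5700 = 83.5222
Higher: delay to age 2 (83.5222).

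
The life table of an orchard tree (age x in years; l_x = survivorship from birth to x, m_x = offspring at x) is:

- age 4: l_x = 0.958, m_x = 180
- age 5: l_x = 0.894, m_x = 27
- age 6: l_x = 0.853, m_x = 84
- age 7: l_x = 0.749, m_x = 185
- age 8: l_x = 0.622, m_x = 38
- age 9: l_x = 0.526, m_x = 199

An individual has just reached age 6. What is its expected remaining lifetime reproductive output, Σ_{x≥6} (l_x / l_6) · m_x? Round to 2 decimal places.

396.87

l_6 = 0.853. Conditional survival from age 6 to x is l_x / l_6.
  x=6: (0.853/0.853) × 84 = 84.0000
  x=7: (0.749/0.853) × 185 = 162.4443
  x=8: (0.622/0.853) × 38 = 27.7093
  x=9: (0.526/0.853) × 199 = 122.7128
Sum = 84.0000 + 162.4443 + 27.7093 + 122.7128 = 396.8664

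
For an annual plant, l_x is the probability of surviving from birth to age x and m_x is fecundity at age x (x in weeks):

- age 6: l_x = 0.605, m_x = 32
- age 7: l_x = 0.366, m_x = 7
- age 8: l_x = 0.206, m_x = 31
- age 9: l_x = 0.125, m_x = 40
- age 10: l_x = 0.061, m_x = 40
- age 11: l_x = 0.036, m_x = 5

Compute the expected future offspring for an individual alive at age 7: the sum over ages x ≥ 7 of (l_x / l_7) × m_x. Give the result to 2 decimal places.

45.27

l_7 = 0.366. Conditional survival from age 7 to x is l_x / l_7.
  x=7: (0.366/0.366) × 7 = 7.0000
  x=8: (0.206/0.366) × 31 = 17.4481
  x=9: (0.125/0.366) × 40 = 13.6612
  x=10: (0.061/0.366) × 40 = 6.6667
  x=11: (0.036/0.366) × 5 = 0.4918
Sum = 7.0000 + 17.4481 + 13.6612 + 6.6667 + 0.4918 = 45.2678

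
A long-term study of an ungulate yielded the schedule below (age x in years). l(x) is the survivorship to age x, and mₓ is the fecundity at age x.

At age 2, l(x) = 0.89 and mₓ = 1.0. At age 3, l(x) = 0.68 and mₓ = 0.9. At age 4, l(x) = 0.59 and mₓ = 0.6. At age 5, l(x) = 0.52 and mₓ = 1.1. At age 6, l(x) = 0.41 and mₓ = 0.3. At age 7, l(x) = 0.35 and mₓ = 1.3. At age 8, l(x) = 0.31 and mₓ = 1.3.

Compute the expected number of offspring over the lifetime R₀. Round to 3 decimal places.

R₀ = Σ l(x) mₓ:
  age 2: 0.89 × 1.0 = 0.8900
  age 3: 0.68 × 0.9 = 0.6120
  age 4: 0.59 × 0.6 = 0.3540
  age 5: 0.52 × 1.1 = 0.5720
  age 6: 0.41 × 0.3 = 0.1230
  age 7: 0.35 × 1.3 = 0.4550
  age 8: 0.31 × 1.3 = 0.4030
R₀ = 0.8900 + 0.6120 + 0.3540 + 0.5720 + 0.1230 + 0.4550 + 0.4030 = 3.4090

3.409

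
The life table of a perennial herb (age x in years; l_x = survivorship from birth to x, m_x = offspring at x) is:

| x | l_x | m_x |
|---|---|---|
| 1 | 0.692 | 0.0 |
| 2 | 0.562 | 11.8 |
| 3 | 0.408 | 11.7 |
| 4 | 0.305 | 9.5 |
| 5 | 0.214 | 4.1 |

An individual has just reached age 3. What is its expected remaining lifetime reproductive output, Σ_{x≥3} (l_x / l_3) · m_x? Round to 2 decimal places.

20.95

l_3 = 0.408. Conditional survival from age 3 to x is l_x / l_3.
  x=3: (0.408/0.408) × 11.7 = 11.7000
  x=4: (0.305/0.408) × 9.5 = 7.1017
  x=5: (0.214/0.408) × 4.1 = 2.1505
Sum = 11.7000 + 7.1017 + 2.1505 = 20.9522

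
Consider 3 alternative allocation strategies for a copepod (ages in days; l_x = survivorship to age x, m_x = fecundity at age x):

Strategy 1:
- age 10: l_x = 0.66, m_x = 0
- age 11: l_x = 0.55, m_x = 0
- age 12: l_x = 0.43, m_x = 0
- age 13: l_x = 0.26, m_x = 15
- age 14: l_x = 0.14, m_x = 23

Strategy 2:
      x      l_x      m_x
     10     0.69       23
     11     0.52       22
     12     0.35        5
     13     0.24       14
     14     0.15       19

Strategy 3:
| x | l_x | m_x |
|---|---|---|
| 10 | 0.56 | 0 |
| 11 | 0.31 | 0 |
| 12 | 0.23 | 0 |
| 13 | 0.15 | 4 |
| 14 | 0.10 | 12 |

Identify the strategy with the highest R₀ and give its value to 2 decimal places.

35.27

Strategy 1: R₀ = 0.66×0 + 0.55×0 + 0.43×0 + 0.26×15 + 0.14×23 = 7.1200
Strategy 2: R₀ = 0.69×23 + 0.52×22 + 0.35×5 + 0.24×14 + 0.15×19 = 35.2700
Strategy 3: R₀ = 0.56×0 + 0.31×0 + 0.23×0 + 0.15×4 + 0.10×12 = 1.8000
Highest R₀: strategy 2 with 35.2700.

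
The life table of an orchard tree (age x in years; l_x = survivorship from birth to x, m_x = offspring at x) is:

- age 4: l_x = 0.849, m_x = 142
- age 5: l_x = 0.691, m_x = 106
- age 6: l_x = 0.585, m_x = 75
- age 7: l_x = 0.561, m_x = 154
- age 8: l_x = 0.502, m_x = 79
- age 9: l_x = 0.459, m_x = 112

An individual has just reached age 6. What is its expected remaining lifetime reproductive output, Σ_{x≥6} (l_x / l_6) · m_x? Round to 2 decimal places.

l_6 = 0.585. Conditional survival from age 6 to x is l_x / l_6.
  x=6: (0.585/0.585) × 75 = 75.0000
  x=7: (0.561/0.585) × 154 = 147.6821
  x=8: (0.502/0.585) × 79 = 67.7915
  x=9: (0.459/0.585) × 112 = 87.8769
Sum = 75.0000 + 147.6821 + 67.7915 + 87.8769 = 378.3504

378.35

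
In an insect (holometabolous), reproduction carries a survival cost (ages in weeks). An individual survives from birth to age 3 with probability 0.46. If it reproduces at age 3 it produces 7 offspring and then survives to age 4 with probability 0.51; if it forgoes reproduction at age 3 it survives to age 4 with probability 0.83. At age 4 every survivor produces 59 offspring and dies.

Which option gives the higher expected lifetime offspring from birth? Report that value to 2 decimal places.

22.53

breed at age 3: R₀ = 0.46 × (7 + 0.51 × 59) = 0.46 × 37.0900 = 17.0614
delay to age 4: R₀ = 0.46 × (0.83 × 59) = 0.46 × 48.9700 = 22.5262
Higher: delay to age 4 (22.5262).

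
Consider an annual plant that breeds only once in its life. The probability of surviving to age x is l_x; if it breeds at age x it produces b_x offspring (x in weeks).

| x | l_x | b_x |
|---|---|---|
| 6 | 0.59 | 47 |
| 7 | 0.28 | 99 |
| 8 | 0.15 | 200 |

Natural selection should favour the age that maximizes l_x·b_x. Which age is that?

8

Expected offspring if breeding at age x = l_x × b_x:
  age 6: 0.59 × 47 = 27.730
  age 7: 0.28 × 99 = 27.720
  age 8: 0.15 × 200 = 30.000
Maximum at age 8 (30.000).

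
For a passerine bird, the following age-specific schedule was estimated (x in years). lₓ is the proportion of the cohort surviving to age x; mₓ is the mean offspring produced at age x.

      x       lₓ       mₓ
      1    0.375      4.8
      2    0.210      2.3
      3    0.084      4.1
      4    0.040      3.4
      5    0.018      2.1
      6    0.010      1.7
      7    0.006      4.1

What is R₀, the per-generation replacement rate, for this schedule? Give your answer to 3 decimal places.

R₀ = Σ lₓ mₓ:
  age 1: 0.375 × 4.8 = 1.8000
  age 2: 0.210 × 2.3 = 0.4830
  age 3: 0.084 × 4.1 = 0.3444
  age 4: 0.040 × 3.4 = 0.1360
  age 5: 0.018 × 2.1 = 0.0378
  age 6: 0.010 × 1.7 = 0.0170
  age 7: 0.006 × 4.1 = 0.0246
R₀ = 1.8000 + 0.4830 + 0.3444 + 0.1360 + 0.0378 + 0.0170 + 0.0246 = 2.8428

2.843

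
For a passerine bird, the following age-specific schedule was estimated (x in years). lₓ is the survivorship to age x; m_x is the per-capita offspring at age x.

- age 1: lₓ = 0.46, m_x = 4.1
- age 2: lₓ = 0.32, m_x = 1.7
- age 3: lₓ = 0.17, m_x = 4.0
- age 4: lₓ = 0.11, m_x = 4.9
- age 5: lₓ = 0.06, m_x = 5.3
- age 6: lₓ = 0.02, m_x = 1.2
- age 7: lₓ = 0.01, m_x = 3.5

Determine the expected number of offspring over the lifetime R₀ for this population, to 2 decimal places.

R₀ = Σ lₓ m_x:
  age 1: 0.46 × 4.1 = 1.8860
  age 2: 0.32 × 1.7 = 0.5440
  age 3: 0.17 × 4.0 = 0.6800
  age 4: 0.11 × 4.9 = 0.5390
  age 5: 0.06 × 5.3 = 0.3180
  age 6: 0.02 × 1.2 = 0.0240
  age 7: 0.01 × 3.5 = 0.0350
R₀ = 1.8860 + 0.5440 + 0.6800 + 0.5390 + 0.3180 + 0.0240 + 0.0350 = 4.0260

4.03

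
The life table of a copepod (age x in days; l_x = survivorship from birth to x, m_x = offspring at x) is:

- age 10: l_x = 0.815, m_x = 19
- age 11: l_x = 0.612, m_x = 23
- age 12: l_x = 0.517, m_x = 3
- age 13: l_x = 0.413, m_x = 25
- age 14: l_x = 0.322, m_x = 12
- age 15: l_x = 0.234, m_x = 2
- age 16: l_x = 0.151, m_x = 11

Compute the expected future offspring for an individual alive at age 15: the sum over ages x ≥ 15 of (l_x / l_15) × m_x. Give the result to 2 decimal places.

l_15 = 0.234. Conditional survival from age 15 to x is l_x / l_15.
  x=15: (0.234/0.234) × 2 = 2.0000
  x=16: (0.151/0.234) × 11 = 7.0983
Sum = 2.0000 + 7.0983 = 9.0983

9.10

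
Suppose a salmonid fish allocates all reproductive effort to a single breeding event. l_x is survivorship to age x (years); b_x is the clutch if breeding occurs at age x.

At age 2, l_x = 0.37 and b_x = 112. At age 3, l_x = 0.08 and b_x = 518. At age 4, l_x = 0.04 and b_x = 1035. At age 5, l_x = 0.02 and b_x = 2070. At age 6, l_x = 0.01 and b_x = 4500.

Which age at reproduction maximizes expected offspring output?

Expected offspring if breeding at age x = l_x × b_x:
  age 2: 0.37 × 112 = 41.440
  age 3: 0.08 × 518 = 41.440
  age 4: 0.04 × 1035 = 41.400
  age 5: 0.02 × 2070 = 41.400
  age 6: 0.01 × 4500 = 45.000
Maximum at age 6 (45.000).

6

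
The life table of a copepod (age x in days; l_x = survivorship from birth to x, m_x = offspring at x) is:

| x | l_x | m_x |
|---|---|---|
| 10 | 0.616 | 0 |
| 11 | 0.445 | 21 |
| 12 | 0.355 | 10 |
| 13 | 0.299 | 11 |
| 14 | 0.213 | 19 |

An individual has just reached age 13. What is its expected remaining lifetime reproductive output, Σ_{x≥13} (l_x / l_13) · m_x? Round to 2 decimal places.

l_13 = 0.299. Conditional survival from age 13 to x is l_x / l_13.
  x=13: (0.299/0.299) × 11 = 11.0000
  x=14: (0.213/0.299) × 19 = 13.5351
Sum = 11.0000 + 13.5351 = 24.5351

24.54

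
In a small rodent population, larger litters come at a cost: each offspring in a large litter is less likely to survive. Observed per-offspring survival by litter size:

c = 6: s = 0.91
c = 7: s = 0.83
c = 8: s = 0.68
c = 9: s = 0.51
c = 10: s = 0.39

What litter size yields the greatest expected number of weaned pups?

7

Expected weaned pups = c × s(c):
  c=6: 6 × 0.91 = 5.460
  c=7: 7 × 0.83 = 5.810
  c=8: 8 × 0.68 = 5.440
  c=9: 9 × 0.51 = 4.590
  c=10: 10 × 0.39 = 3.900
Maximum at c = 7 (5.810 weaned pups).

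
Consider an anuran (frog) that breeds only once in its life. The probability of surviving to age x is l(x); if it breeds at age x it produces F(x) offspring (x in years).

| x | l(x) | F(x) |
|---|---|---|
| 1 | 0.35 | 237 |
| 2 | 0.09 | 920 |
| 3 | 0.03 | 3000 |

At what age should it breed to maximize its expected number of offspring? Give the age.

Expected offspring if breeding at age x = l(x) × F(x):
  age 1: 0.35 × 237 = 82.950
  age 2: 0.09 × 920 = 82.800
  age 3: 0.03 × 3000 = 90.000
Maximum at age 3 (90.000).

3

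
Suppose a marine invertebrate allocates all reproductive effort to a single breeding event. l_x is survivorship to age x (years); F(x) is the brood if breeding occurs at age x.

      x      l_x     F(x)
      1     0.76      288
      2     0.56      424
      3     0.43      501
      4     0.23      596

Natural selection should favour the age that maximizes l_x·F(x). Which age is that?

Expected offspring if breeding at age x = l_x × F(x):
  age 1: 0.76 × 288 = 218.880
  age 2: 0.56 × 424 = 237.440
  age 3: 0.43 × 501 = 215.430
  age 4: 0.23 × 596 = 137.080
Maximum at age 2 (237.440).

2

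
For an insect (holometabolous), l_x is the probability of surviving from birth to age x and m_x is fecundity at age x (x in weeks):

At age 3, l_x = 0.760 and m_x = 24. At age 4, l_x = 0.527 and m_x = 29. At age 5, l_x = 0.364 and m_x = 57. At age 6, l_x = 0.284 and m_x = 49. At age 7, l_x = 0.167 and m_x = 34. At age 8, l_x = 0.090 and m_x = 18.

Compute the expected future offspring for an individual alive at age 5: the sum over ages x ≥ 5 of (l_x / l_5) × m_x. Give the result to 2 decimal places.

115.28

l_5 = 0.364. Conditional survival from age 5 to x is l_x / l_5.
  x=5: (0.364/0.364) × 57 = 57.0000
  x=6: (0.284/0.364) × 49 = 38.2308
  x=7: (0.167/0.364) × 34 = 15.5989
  x=8: (0.090/0.364) × 18 = 4.4505
Sum = 57.0000 + 38.2308 + 15.5989 + 4.4505 = 115.2802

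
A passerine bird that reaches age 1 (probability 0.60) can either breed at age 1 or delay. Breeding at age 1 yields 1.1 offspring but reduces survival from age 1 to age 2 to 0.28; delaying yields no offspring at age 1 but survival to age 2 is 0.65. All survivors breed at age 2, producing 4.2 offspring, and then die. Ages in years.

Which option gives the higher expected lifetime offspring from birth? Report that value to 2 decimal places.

breed at age 1: R₀ = 0.60 × (1.1 + 0.28 × 4.2) = 0.60 × 2.2760 = 1.3656
delay to age 2: R₀ = 0.60 × (0.65 × 4.2) = 0.60 × 2.7300 = 1.6380
Higher: delay to age 2 (1.6380).

1.64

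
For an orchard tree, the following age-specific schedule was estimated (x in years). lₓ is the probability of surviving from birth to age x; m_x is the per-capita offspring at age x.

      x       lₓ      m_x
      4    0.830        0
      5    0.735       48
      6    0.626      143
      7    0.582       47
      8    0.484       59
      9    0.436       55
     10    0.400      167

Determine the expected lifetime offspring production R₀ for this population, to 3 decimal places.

R₀ = Σ lₓ m_x:
  age 4: 0.830 × 0 = 0.0000
  age 5: 0.735 × 48 = 35.2800
  age 6: 0.626 × 143 = 89.5180
  age 7: 0.582 × 47 = 27.3540
  age 8: 0.484 × 59 = 28.5560
  age 9: 0.436 × 55 = 23.9800
  age 10: 0.400 × 167 = 66.8000
R₀ = 0.0000 + 35.2800 + 89.5180 + 27.3540 + 28.5560 + 23.9800 + 66.8000 = 271.4880

271.488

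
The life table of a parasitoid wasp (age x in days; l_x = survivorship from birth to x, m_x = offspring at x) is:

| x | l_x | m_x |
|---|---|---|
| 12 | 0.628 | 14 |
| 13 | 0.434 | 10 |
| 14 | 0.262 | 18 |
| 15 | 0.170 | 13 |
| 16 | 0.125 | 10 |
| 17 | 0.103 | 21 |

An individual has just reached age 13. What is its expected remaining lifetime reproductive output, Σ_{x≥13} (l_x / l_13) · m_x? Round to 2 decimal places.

l_13 = 0.434. Conditional survival from age 13 to x is l_x / l_13.
  x=13: (0.434/0.434) × 10 = 10.0000
  x=14: (0.262/0.434) × 18 = 10.8664
  x=15: (0.170/0.434) × 13 = 5.0922
  x=16: (0.125/0.434) × 10 = 2.8802
  x=17: (0.103/0.434) × 21 = 4.9839
Sum = 10.0000 + 10.8664 + 5.0922 + 2.8802 + 4.9839 = 33.8226

33.82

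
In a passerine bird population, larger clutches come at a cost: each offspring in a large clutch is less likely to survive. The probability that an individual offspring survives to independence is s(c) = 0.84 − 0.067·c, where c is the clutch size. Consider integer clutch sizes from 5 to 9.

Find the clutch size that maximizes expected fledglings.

6

Expected fledglings = c × s(c):
  c=5: 5 × 0.505 = 2.525
  c=6: 6 × 0.438 = 2.628
  c=7: 7 × 0.371 = 2.597
  c=8: 8 × 0.304 = 2.432
  c=9: 9 × 0.237 = 2.133
Maximum at c = 6 (2.628 fledglings).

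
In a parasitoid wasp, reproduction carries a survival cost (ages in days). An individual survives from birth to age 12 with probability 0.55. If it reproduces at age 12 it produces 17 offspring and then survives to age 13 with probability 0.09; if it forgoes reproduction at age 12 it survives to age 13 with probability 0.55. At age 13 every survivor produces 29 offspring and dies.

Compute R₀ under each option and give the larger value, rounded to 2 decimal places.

breed at age 12: R₀ = 0.55 × (17 + 0.09 × 29) = 0.55 × 19.6100 = 10.7855
delay to age 13: R₀ = 0.55 × (0.55 × 29) = 0.55 × 15.9500 = 8.7725
Higher: breed at age 12 (10.7855).

10.79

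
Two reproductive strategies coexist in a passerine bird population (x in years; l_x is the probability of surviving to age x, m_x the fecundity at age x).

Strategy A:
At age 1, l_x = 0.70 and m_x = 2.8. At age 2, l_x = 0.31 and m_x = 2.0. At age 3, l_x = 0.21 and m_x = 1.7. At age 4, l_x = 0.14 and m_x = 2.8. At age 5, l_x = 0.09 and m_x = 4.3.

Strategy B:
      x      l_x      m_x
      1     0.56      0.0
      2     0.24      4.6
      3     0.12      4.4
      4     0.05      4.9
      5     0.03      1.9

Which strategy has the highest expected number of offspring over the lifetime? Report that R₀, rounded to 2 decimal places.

Strategy A: R₀ = 0.70×2.8 + 0.31×2.0 + 0.21×1.7 + 0.14×2.8 + 0.09×4.3 = 3.7160
Strategy B: R₀ = 0.56×0.0 + 0.24×4.6 + 0.12×4.4 + 0.05×4.9 + 0.03×1.9 = 1.9340
Highest R₀: strategy A with 3.7160.

3.72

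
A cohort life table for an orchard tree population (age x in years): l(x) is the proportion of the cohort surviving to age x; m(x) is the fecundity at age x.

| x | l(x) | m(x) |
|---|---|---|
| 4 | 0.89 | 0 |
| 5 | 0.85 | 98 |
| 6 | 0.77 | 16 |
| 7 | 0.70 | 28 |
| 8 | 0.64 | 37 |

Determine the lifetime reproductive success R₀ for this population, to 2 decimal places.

R₀ = Σ l(x) m(x):
  age 4: 0.89 × 0 = 0.0000
  age 5: 0.85 × 98 = 83.3000
  age 6: 0.77 × 16 = 12.3200
  age 7: 0.70 × 28 = 19.6000
  age 8: 0.64 × 37 = 23.6800
R₀ = 0.0000 + 83.3000 + 12.3200 + 19.6000 + 23.6800 = 138.9000

138.90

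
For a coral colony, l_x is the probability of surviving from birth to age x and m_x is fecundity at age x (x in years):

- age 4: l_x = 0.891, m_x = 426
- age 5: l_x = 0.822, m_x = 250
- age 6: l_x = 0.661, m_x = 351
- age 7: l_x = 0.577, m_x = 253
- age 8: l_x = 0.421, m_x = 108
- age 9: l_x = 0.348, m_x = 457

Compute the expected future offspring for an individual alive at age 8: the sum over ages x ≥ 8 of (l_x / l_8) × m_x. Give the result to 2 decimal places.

l_8 = 0.421. Conditional survival from age 8 to x is l_x / l_8.
  x=8: (0.421/0.421) × 108 = 108.0000
  x=9: (0.348/0.421) × 457 = 377.7577
Sum = 108.0000 + 377.7577 = 485.7577

485.76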